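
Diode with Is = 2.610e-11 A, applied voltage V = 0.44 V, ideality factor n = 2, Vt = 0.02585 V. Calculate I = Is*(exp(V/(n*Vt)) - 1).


Step 1: V/(n*Vt) = 0.44/(2*0.02585) = 8.5106
Step 2: exp(8.5106) = 4.9671e+03
Step 3: I = 2.610e-11 * (4.9671e+03 - 1) = 1.30e-07 A

1.30e-07


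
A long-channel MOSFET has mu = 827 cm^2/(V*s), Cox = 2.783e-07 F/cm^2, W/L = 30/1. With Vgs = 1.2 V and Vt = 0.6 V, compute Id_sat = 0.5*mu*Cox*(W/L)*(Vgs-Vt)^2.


Step 1: Overdrive voltage Vov = Vgs - Vt = 1.2 - 0.6 = 0.6 V
Step 2: W/L = 30/1 = 30
Step 3: Id = 0.5 * 827 * 2.783e-07 * 30 * 0.6^2
Step 4: Id = 1.24e-03 A

1.24e-03


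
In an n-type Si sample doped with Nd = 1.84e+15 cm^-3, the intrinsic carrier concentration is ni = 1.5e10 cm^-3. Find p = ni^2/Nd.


Step 1: Since Nd >> ni, n ≈ Nd = 1.84e+15 cm^-3
Step 2: p = ni^2 / n = (1.5e10)^2 / 1.84e+15
Step 3: p = 2.25e20 / 1.84e+15 = 1.22e+05 cm^-3

1.22e+05


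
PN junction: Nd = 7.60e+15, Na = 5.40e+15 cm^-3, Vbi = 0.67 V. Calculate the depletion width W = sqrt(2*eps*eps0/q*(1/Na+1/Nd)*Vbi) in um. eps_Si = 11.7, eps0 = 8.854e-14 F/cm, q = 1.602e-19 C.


Step 1: 1/Na + 1/Nd = 1/5.40e+15 + 1/7.60e+15 = 3.16764e-16
Step 2: 2*eps*eps0/q = 2*11.7*8.854e-14/1.602e-19 = 1.293281e+07
Step 3: W^2 = 1.293281e+07 * 3.16764e-16 * 0.67 = 2.74475e-09
Step 4: W = sqrt(2.74475e-09) = 5.239e-05 cm = 0.5239 um

0.5239


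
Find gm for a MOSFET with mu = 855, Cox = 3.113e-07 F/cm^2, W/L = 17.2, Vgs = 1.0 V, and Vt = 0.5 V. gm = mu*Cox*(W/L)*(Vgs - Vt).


Step 1: Vov = Vgs - Vt = 1.0 - 0.5 = 0.5 V
Step 2: gm = mu * Cox * (W/L) * Vov
Step 3: gm = 855 * 3.113e-07 * 17.2 * 0.5 = 2.29e-03 S

2.29e-03


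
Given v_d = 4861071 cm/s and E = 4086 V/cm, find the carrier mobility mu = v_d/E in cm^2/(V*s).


Step 1: mu = v_d / E
Step 2: mu = 4861071 / 4086
Step 3: mu = 1189.69 cm^2/(V*s)

1189.69


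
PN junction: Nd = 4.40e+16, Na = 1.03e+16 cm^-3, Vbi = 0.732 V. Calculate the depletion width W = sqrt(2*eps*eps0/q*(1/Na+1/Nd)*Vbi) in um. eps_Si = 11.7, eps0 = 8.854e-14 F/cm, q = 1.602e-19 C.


Step 1: 1/Na + 1/Nd = 1/1.03e+16 + 1/4.40e+16 = 1.19815e-16
Step 2: 2*eps*eps0/q = 2*11.7*8.854e-14/1.602e-19 = 1.293281e+07
Step 3: W^2 = 1.293281e+07 * 1.19815e-16 * 0.732 = 1.13427e-09
Step 4: W = sqrt(1.13427e-09) = 3.368e-05 cm = 0.3368 um

0.3368


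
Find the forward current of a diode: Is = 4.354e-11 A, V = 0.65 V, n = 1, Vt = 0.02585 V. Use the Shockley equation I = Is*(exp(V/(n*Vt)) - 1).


Step 1: V/(n*Vt) = 0.65/(1*0.02585) = 25.1451
Step 2: exp(25.1451) = 8.3249e+10
Step 3: I = 4.354e-11 * (8.3249e+10 - 1) = 3.62e+00 A

3.62e+00


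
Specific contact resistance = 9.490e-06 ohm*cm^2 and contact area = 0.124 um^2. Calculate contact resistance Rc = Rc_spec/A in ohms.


Step 1: Convert area to cm^2: 0.124 um^2 = 1.2400e-09 cm^2
Step 2: Rc = Rc_spec / A = 9.490e-06 / 1.2400e-09
Step 3: Rc = 7.65e+03 ohms

7.65e+03


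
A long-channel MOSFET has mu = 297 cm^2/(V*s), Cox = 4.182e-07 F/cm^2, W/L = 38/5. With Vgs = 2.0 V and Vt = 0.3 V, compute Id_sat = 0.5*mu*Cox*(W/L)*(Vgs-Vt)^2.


Step 1: Overdrive voltage Vov = Vgs - Vt = 2.0 - 0.3 = 1.7 V
Step 2: W/L = 38/5 = 7.6
Step 3: Id = 0.5 * 297 * 4.182e-07 * 7.6 * 1.7^2
Step 4: Id = 1.36e-03 A

1.36e-03


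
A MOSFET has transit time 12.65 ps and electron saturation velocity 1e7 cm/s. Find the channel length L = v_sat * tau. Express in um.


Step 1: tau in seconds = 12.65 ps * 1e-12 = 1.2650e-11 s
Step 2: L = v_sat * tau = 1e7 * 1.2650e-11 = 1.2650e-04 cm
Step 3: L in um = 1.2650e-04 * 1e4 = 1.265 um

1.265


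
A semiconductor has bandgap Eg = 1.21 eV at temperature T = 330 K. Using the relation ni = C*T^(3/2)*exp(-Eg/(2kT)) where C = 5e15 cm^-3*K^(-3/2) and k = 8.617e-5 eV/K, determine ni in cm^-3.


Step 1: Compute kT = 8.617e-5 * 330 = 0.0284361 eV
Step 2: Exponent = -Eg/(2kT) = -1.21/(2*0.0284361) = -21.27577
Step 3: T^(3/2) = 330^1.5 = 5994.75
Step 4: ni = 5e15 * 5994.75 * exp(-21.27577) = 1.73e+10 cm^-3

1.73e+10


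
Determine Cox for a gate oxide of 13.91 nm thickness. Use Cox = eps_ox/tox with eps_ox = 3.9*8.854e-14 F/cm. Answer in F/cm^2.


Step 1: eps_ox = 3.9 * 8.854e-14 = 3.45306e-13 F/cm
Step 2: tox in cm = 13.91 nm * 1e-7 = 1.3910e-06 cm
Step 3: Cox = 3.45306e-13 / 1.3910e-06 = 2.48e-07 F/cm^2

2.48e-07


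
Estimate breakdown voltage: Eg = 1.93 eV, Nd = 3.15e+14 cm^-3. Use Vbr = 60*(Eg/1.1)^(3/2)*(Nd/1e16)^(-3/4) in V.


Step 1: Eg/1.1 = 1.93/1.1 = 1.754545
Step 2: (Eg/1.1)^1.5 = 1.754545^1.5 = 2.324057
Step 3: (Nd/1e16)^(-0.75) = (0.0315)^(-0.75) = 13.374178
Step 4: Vbr = 60 * 2.324057 * 13.374178 = 1864.9 V

1864.9


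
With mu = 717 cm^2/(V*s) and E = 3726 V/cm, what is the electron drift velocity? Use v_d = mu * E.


Step 1: v_d = mu * E
Step 2: v_d = 717 * 3726 = 2671542
Step 3: v_d = 2.67e+06 cm/s

2.67e+06


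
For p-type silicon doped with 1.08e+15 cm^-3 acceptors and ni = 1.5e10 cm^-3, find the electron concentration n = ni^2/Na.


Step 1: Majority hole concentration p ≈ Na = 1.08e+15 cm^-3
Step 2: n = ni^2 / Na = (1.5e10)^2 / 1.08e+15
Step 3: n = 2.08e+05 cm^-3

2.08e+05


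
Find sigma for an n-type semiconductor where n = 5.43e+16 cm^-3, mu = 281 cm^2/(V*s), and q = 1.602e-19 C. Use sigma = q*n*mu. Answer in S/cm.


Step 1: sigma = q * n * mu
Step 2: sigma = 1.602e-19 * 5.43e+16 * 281
Step 3: sigma = 2.444e+00 S/cm

2.444e+00


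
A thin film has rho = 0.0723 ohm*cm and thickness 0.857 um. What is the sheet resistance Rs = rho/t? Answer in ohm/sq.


Step 1: Convert thickness to cm: t = 0.857 um = 8.5700e-05 cm
Step 2: Rs = rho / t = 0.0723 / 8.5700e-05
Step 3: Rs = 843.6 ohm/sq

843.6


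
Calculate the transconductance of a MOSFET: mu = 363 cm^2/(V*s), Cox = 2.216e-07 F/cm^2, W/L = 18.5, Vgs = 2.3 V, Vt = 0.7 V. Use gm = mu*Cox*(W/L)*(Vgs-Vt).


Step 1: Vov = Vgs - Vt = 2.3 - 0.7 = 1.6 V
Step 2: gm = mu * Cox * (W/L) * Vov
Step 3: gm = 363 * 2.216e-07 * 18.5 * 1.6 = 2.38e-03 S

2.38e-03


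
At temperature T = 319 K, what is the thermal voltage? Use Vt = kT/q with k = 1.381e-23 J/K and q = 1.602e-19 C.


Step 1: kT = 1.381e-23 * 319 = 4.40539e-21 J
Step 2: Vt = kT/q = 4.40539e-21 / 1.602e-19
Step 3: Vt = 0.0275 V

0.0275


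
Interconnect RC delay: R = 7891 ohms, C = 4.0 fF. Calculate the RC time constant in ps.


Step 1: tau = R * C
Step 2: tau = 7891 * 4.0 fF = 7891 * 4.0e-15 F
Step 3: tau = 3.1564e-11 s = 31.564 ps

31.564


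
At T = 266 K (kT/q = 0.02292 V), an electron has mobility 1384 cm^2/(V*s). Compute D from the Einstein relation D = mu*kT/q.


Step 1: D = mu * (kT/q)
Step 2: D = 1384 * 0.02292
Step 3: D = 31.72 cm^2/s

31.72


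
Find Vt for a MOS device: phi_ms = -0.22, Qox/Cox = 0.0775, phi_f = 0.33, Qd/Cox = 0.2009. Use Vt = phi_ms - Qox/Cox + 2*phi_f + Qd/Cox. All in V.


Step 1: Vt = phi_ms - Qox/Cox + 2*phi_f + Qd/Cox
Step 2: Vt = -0.22 - 0.0775 + 2*0.33 + 0.2009
Step 3: Vt = -0.22 - 0.0775 + 0.66 + 0.2009
Step 4: Vt = 0.5634 V

0.5634


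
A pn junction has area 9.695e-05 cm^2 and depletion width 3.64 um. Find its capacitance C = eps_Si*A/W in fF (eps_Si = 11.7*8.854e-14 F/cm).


Step 1: eps_Si = 11.7 * 8.854e-14 = 1.035918e-12 F/cm
Step 2: W in cm = 3.64 * 1e-4 = 3.64e-04 cm
Step 3: C = 1.035918e-12 * 9.695e-05 / 3.64e-04 = 2.759128e-13 F
Step 4: C = 275.91 fF

275.91


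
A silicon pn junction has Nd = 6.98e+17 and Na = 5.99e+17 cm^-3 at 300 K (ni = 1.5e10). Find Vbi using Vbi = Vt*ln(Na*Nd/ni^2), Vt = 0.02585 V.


Step 1: Compute Na*Nd/ni^2 = 5.99e+17 * 6.98e+17 / (1.5e10)^2 = 1.8582e+15
Step 2: ln(1.8582e+15) = 35.1584
Step 3: Vbi = 0.02585 * 35.1584 = 0.909 V

0.909


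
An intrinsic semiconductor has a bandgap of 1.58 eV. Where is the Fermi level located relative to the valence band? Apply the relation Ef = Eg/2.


Step 1: For an intrinsic semiconductor, the Fermi level sits at midgap.
Step 2: Ef = Eg / 2 = 1.58 / 2 = 0.79 eV

0.79


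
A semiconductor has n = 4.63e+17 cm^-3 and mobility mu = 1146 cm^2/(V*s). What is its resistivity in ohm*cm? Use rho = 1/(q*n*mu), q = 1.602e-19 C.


Step 1: sigma = q * n * mu = 1.602e-19 * 4.63e+17 * 1146 = 8.50018e+01 S/cm
Step 2: rho = 1 / sigma = 1 / 8.50018e+01 = 0.01176 ohm*cm

0.01176


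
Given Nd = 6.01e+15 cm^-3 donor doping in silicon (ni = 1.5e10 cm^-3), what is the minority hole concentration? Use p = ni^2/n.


Step 1: Since Nd >> ni, n ≈ Nd = 6.01e+15 cm^-3
Step 2: p = ni^2 / n = (1.5e10)^2 / 6.01e+15
Step 3: p = 2.25e20 / 6.01e+15 = 3.74e+04 cm^-3

3.74e+04


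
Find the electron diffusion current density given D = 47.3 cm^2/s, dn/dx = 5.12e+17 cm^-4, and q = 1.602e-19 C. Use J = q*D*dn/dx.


Step 1: J = q * D * (dn/dx)
Step 2: J = 1.602e-19 * 47.3 * 5.12e+17
Step 3: J = 3.88e+00 A/cm^2

3.88e+00


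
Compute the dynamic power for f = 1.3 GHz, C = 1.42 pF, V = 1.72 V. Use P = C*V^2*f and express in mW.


Step 1: V^2 = 1.72^2 = 2.9584 V^2
Step 2: P = C*V^2*f = 1.42e-12 F * 2.9584 * 1.3e9 Hz
Step 3: P = 5.4612064e-03 W
Step 4: P = 5.461 mW

5.461


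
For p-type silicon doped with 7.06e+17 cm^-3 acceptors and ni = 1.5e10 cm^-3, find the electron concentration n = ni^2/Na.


Step 1: Majority hole concentration p ≈ Na = 7.06e+17 cm^-3
Step 2: n = ni^2 / Na = (1.5e10)^2 / 7.06e+17
Step 3: n = 3.19e+02 cm^-3

3.19e+02


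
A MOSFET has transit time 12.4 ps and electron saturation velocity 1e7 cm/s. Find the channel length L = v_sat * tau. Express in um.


Step 1: tau in seconds = 12.4 ps * 1e-12 = 1.2400e-11 s
Step 2: L = v_sat * tau = 1e7 * 1.2400e-11 = 1.2400e-04 cm
Step 3: L in um = 1.2400e-04 * 1e4 = 1.24 um

1.24


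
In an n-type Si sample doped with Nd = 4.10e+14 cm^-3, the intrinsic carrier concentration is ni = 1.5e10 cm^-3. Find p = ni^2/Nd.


Step 1: Since Nd >> ni, n ≈ Nd = 4.10e+14 cm^-3
Step 2: p = ni^2 / n = (1.5e10)^2 / 4.10e+14
Step 3: p = 2.25e20 / 4.10e+14 = 5.49e+05 cm^-3

5.49e+05


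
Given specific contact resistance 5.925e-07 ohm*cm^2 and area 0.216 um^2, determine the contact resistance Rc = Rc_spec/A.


Step 1: Convert area to cm^2: 0.216 um^2 = 2.1600e-09 cm^2
Step 2: Rc = Rc_spec / A = 5.925e-07 / 2.1600e-09
Step 3: Rc = 2.74e+02 ohms

2.74e+02


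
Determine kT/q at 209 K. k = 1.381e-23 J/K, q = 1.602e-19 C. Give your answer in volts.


Step 1: kT = 1.381e-23 * 209 = 2.88629e-21 J
Step 2: Vt = kT/q = 2.88629e-21 / 1.602e-19
Step 3: Vt = 0.01802 V

0.01802


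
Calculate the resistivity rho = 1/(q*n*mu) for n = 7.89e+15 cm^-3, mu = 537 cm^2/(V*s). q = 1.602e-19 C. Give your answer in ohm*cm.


Step 1: sigma = q * n * mu = 1.602e-19 * 7.89e+15 * 537 = 6.78756e-01 S/cm
Step 2: rho = 1 / sigma = 1 / 6.78756e-01 = 1.473 ohm*cm

1.473


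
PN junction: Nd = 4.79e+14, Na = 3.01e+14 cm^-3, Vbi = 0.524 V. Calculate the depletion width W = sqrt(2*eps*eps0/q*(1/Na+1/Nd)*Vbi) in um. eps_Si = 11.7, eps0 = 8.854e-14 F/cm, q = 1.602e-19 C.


Step 1: 1/Na + 1/Nd = 1/3.01e+14 + 1/4.79e+14 = 5.40994e-15
Step 2: 2*eps*eps0/q = 2*11.7*8.854e-14/1.602e-19 = 1.293281e+07
Step 3: W^2 = 1.293281e+07 * 5.40994e-15 * 0.524 = 3.66620e-08
Step 4: W = sqrt(3.66620e-08) = 1.915e-04 cm = 1.915 um

1.915


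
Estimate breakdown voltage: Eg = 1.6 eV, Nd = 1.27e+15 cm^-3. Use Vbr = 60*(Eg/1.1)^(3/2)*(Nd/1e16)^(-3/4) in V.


Step 1: Eg/1.1 = 1.6/1.1 = 1.454545
Step 2: (Eg/1.1)^1.5 = 1.454545^1.5 = 1.754247
Step 3: (Nd/1e16)^(-0.75) = (0.127)^(-0.75) = 4.700534
Step 4: Vbr = 60 * 1.754247 * 4.700534 = 494.8 V

494.8


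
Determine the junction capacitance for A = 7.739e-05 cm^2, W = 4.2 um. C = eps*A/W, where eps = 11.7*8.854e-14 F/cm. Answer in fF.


Step 1: eps_Si = 11.7 * 8.854e-14 = 1.035918e-12 F/cm
Step 2: W in cm = 4.2 * 1e-4 = 4.20e-04 cm
Step 3: C = 1.035918e-12 * 7.739e-05 / 4.20e-04 = 1.908802e-13 F
Step 4: C = 190.88 fF

190.88


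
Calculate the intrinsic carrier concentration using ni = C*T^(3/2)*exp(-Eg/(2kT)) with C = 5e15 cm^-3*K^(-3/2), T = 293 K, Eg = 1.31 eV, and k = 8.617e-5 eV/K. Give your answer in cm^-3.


Step 1: Compute kT = 8.617e-5 * 293 = 0.02524781 eV
Step 2: Exponent = -Eg/(2kT) = -1.31/(2*0.02524781) = -25.94284
Step 3: T^(3/2) = 293^1.5 = 5015.35
Step 4: ni = 5e15 * 5015.35 * exp(-25.94284) = 1.36e+08 cm^-3

1.36e+08


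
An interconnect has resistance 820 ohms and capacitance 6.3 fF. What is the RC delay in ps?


Step 1: tau = R * C
Step 2: tau = 820 * 6.3 fF = 820 * 6.3e-15 F
Step 3: tau = 5.166e-12 s = 5.166 ps

5.166


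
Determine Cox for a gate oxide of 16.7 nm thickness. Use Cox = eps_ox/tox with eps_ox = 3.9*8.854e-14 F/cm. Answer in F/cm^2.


Step 1: eps_ox = 3.9 * 8.854e-14 = 3.45306e-13 F/cm
Step 2: tox in cm = 16.7 nm * 1e-7 = 1.6700e-06 cm
Step 3: Cox = 3.45306e-13 / 1.6700e-06 = 2.07e-07 F/cm^2

2.07e-07


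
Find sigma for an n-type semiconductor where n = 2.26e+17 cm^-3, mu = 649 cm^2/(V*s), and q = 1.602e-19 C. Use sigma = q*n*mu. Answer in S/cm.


Step 1: sigma = q * n * mu
Step 2: sigma = 1.602e-19 * 2.26e+17 * 649
Step 3: sigma = 2.350e+01 S/cm

2.350e+01


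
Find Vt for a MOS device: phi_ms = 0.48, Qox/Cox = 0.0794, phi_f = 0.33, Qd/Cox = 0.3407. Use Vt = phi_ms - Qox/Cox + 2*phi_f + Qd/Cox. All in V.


Step 1: Vt = phi_ms - Qox/Cox + 2*phi_f + Qd/Cox
Step 2: Vt = 0.48 - 0.0794 + 2*0.33 + 0.3407
Step 3: Vt = 0.48 - 0.0794 + 0.66 + 0.3407
Step 4: Vt = 1.4013 V

1.4013


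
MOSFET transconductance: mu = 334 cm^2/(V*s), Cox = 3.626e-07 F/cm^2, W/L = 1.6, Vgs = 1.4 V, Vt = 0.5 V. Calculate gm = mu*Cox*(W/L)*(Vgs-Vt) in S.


Step 1: Vov = Vgs - Vt = 1.4 - 0.5 = 0.9 V
Step 2: gm = mu * Cox * (W/L) * Vov
Step 3: gm = 334 * 3.626e-07 * 1.6 * 0.9 = 1.74e-04 S

1.74e-04


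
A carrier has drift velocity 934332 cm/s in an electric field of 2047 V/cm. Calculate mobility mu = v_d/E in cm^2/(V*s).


Step 1: mu = v_d / E
Step 2: mu = 934332 / 2047
Step 3: mu = 456.44 cm^2/(V*s)

456.44


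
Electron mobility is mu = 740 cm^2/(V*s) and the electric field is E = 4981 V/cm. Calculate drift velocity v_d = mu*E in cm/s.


Step 1: v_d = mu * E
Step 2: v_d = 740 * 4981 = 3685940
Step 3: v_d = 3.69e+06 cm/s

3.69e+06


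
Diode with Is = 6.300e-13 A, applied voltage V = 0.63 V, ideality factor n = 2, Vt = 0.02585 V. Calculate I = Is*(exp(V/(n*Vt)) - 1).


Step 1: V/(n*Vt) = 0.63/(2*0.02585) = 12.1857
Step 2: exp(12.1857) = 1.9597e+05
Step 3: I = 6.300e-13 * (1.9597e+05 - 1) = 1.23e-07 A

1.23e-07


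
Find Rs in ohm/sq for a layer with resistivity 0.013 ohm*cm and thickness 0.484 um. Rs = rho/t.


Step 1: Convert thickness to cm: t = 0.484 um = 4.8400e-05 cm
Step 2: Rs = rho / t = 0.013 / 4.8400e-05
Step 3: Rs = 268.6 ohm/sq

268.6


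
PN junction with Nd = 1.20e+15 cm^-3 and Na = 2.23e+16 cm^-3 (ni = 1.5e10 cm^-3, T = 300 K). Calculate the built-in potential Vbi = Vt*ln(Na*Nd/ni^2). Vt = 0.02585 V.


Step 1: Compute Na*Nd/ni^2 = 2.23e+16 * 1.20e+15 / (1.5e10)^2 = 1.1893e+11
Step 2: ln(1.1893e+11) = 25.5018
Step 3: Vbi = 0.02585 * 25.5018 = 0.659 V

0.659


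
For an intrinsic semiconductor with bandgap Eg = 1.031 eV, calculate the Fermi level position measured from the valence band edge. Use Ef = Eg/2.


Step 1: For an intrinsic semiconductor, the Fermi level sits at midgap.
Step 2: Ef = Eg / 2 = 1.031 / 2 = 0.5155 eV

0.5155


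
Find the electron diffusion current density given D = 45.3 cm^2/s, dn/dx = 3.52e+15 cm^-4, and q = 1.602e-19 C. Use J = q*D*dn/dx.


Step 1: J = q * D * (dn/dx)
Step 2: J = 1.602e-19 * 45.3 * 3.52e+15
Step 3: J = 2.55e-02 A/cm^2

2.55e-02


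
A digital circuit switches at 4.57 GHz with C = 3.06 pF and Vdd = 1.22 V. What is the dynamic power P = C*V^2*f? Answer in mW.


Step 1: V^2 = 1.22^2 = 1.4884 V^2
Step 2: P = C*V^2*f = 3.06e-12 F * 1.4884 * 4.57e9 Hz
Step 3: P = 2.081408328e-02 W
Step 4: P = 20.814 mW

20.814


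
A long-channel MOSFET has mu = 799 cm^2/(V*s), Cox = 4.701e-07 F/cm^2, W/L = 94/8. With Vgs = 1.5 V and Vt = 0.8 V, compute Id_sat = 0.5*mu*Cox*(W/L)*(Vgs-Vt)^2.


Step 1: Overdrive voltage Vov = Vgs - Vt = 1.5 - 0.8 = 0.7 V
Step 2: W/L = 94/8 = 11.75
Step 3: Id = 0.5 * 799 * 4.701e-07 * 11.75 * 0.7^2
Step 4: Id = 1.08e-03 A

1.08e-03


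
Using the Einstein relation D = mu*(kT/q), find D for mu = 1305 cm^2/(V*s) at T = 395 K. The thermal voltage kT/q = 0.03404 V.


Step 1: D = mu * (kT/q)
Step 2: D = 1305 * 0.03404
Step 3: D = 44.42 cm^2/s

44.42


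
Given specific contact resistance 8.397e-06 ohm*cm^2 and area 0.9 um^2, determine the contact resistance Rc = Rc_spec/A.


Step 1: Convert area to cm^2: 0.9 um^2 = 9.0000e-09 cm^2
Step 2: Rc = Rc_spec / A = 8.397e-06 / 9.0000e-09
Step 3: Rc = 9.33e+02 ohms

9.33e+02


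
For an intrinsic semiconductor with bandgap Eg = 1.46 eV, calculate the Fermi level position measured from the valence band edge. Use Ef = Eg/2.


Step 1: For an intrinsic semiconductor, the Fermi level sits at midgap.
Step 2: Ef = Eg / 2 = 1.46 / 2 = 0.73 eV

0.73


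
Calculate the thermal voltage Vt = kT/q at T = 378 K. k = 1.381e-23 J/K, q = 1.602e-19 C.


Step 1: kT = 1.381e-23 * 378 = 5.22018e-21 J
Step 2: Vt = kT/q = 5.22018e-21 / 1.602e-19
Step 3: Vt = 0.03259 V

0.03259


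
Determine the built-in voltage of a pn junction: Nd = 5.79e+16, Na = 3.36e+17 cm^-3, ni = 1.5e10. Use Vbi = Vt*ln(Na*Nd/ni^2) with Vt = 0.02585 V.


Step 1: Compute Na*Nd/ni^2 = 3.36e+17 * 5.79e+16 / (1.5e10)^2 = 8.6464e+13
Step 2: ln(8.6464e+13) = 32.0907
Step 3: Vbi = 0.02585 * 32.0907 = 0.83 V

0.83


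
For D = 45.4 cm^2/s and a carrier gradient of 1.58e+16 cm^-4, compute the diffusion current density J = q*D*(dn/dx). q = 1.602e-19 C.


Step 1: J = q * D * (dn/dx)
Step 2: J = 1.602e-19 * 45.4 * 1.58e+16
Step 3: J = 1.15e-01 A/cm^2

1.15e-01


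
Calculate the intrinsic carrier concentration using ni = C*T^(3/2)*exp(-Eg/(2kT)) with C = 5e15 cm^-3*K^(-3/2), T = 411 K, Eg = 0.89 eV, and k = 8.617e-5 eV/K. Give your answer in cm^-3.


Step 1: Compute kT = 8.617e-5 * 411 = 0.03541587 eV
Step 2: Exponent = -Eg/(2kT) = -0.89/(2*0.03541587) = -12.56499
Step 3: T^(3/2) = 411^1.5 = 8332.26
Step 4: ni = 5e15 * 8332.26 * exp(-12.56499) = 1.45e+14 cm^-3

1.45e+14


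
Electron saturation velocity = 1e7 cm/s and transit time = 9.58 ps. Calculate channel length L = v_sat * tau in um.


Step 1: tau in seconds = 9.58 ps * 1e-12 = 9.5800e-12 s
Step 2: L = v_sat * tau = 1e7 * 9.5800e-12 = 9.5800e-05 cm
Step 3: L in um = 9.5800e-05 * 1e4 = 0.958 um

0.958


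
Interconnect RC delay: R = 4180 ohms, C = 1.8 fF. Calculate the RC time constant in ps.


Step 1: tau = R * C
Step 2: tau = 4180 * 1.8 fF = 4180 * 1.8e-15 F
Step 3: tau = 7.524e-12 s = 7.524 ps

7.524


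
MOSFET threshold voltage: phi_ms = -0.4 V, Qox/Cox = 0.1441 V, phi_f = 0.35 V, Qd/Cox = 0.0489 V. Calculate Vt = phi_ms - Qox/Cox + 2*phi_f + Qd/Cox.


Step 1: Vt = phi_ms - Qox/Cox + 2*phi_f + Qd/Cox
Step 2: Vt = -0.4 - 0.1441 + 2*0.35 + 0.0489
Step 3: Vt = -0.4 - 0.1441 + 0.7 + 0.0489
Step 4: Vt = 0.2048 V

0.2048


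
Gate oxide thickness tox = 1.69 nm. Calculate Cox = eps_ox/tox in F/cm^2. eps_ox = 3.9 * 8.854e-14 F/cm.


Step 1: eps_ox = 3.9 * 8.854e-14 = 3.45306e-13 F/cm
Step 2: tox in cm = 1.69 nm * 1e-7 = 1.6900e-07 cm
Step 3: Cox = 3.45306e-13 / 1.6900e-07 = 2.04e-06 F/cm^2

2.04e-06


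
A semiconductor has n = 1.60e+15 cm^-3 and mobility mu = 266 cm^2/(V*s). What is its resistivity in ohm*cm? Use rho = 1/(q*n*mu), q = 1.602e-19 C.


Step 1: sigma = q * n * mu = 1.602e-19 * 1.60e+15 * 266 = 6.81811e-02 S/cm
Step 2: rho = 1 / sigma = 1 / 6.81811e-02 = 14.67 ohm*cm

14.67


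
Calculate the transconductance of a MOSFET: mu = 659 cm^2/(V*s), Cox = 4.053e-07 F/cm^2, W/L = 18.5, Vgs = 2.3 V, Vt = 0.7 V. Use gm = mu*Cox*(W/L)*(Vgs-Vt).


Step 1: Vov = Vgs - Vt = 2.3 - 0.7 = 1.6 V
Step 2: gm = mu * Cox * (W/L) * Vov
Step 3: gm = 659 * 4.053e-07 * 18.5 * 1.6 = 7.91e-03 S

7.91e-03


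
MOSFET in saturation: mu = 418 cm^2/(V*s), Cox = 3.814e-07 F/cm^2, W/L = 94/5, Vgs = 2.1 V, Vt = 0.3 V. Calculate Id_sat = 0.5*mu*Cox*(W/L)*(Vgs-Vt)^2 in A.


Step 1: Overdrive voltage Vov = Vgs - Vt = 2.1 - 0.3 = 1.8 V
Step 2: W/L = 94/5 = 18.8
Step 3: Id = 0.5 * 418 * 3.814e-07 * 18.8 * 1.8^2
Step 4: Id = 4.86e-03 A

4.86e-03


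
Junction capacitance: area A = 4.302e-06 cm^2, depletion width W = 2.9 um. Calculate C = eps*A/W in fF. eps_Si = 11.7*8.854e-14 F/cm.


Step 1: eps_Si = 11.7 * 8.854e-14 = 1.035918e-12 F/cm
Step 2: W in cm = 2.9 * 1e-4 = 2.90e-04 cm
Step 3: C = 1.035918e-12 * 4.302e-06 / 2.90e-04 = 1.536731e-14 F
Step 4: C = 15.37 fF

15.37


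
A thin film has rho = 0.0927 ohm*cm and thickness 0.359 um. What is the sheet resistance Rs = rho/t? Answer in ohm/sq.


Step 1: Convert thickness to cm: t = 0.359 um = 3.5900e-05 cm
Step 2: Rs = rho / t = 0.0927 / 3.5900e-05
Step 3: Rs = 2582.2 ohm/sq

2582.2


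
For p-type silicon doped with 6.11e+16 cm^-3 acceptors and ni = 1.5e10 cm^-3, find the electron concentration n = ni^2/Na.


Step 1: Majority hole concentration p ≈ Na = 6.11e+16 cm^-3
Step 2: n = ni^2 / Na = (1.5e10)^2 / 6.11e+16
Step 3: n = 3.68e+03 cm^-3

3.68e+03


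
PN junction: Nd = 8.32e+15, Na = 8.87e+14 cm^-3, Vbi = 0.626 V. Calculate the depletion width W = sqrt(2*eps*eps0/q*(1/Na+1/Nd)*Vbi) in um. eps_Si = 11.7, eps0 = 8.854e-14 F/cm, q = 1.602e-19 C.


Step 1: 1/Na + 1/Nd = 1/8.87e+14 + 1/8.32e+15 = 1.24759e-15
Step 2: 2*eps*eps0/q = 2*11.7*8.854e-14/1.602e-19 = 1.293281e+07
Step 3: W^2 = 1.293281e+07 * 1.24759e-15 * 0.626 = 1.01004e-08
Step 4: W = sqrt(1.01004e-08) = 1.005e-04 cm = 1.005 um

1.005


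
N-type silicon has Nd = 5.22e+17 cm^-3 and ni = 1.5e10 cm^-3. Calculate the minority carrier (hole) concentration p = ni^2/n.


Step 1: Since Nd >> ni, n ≈ Nd = 5.22e+17 cm^-3
Step 2: p = ni^2 / n = (1.5e10)^2 / 5.22e+17
Step 3: p = 2.25e20 / 5.22e+17 = 4.31e+02 cm^-3

4.31e+02


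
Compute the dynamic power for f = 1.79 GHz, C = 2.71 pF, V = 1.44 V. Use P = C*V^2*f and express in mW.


Step 1: V^2 = 1.44^2 = 2.0736 V^2
Step 2: P = C*V^2*f = 2.71e-12 F * 2.0736 * 1.79e9 Hz
Step 3: P = 1.005882624e-02 W
Step 4: P = 10.059 mW

10.059


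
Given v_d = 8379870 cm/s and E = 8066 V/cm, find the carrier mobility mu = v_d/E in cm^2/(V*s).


Step 1: mu = v_d / E
Step 2: mu = 8379870 / 8066
Step 3: mu = 1038.91 cm^2/(V*s)

1038.91


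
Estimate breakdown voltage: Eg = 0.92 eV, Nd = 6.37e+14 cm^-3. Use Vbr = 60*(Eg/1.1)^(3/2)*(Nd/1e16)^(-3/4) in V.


Step 1: Eg/1.1 = 0.92/1.1 = 0.836364
Step 2: (Eg/1.1)^1.5 = 0.836364^1.5 = 0.764879
Step 3: (Nd/1e16)^(-0.75) = (0.0637)^(-0.75) = 7.886702
Step 4: Vbr = 60 * 0.764879 * 7.886702 = 361.9 V

361.9


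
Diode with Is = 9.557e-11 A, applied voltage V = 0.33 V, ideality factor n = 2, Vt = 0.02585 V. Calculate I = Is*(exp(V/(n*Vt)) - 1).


Step 1: V/(n*Vt) = 0.33/(2*0.02585) = 6.3830
Step 2: exp(6.3830) = 5.9170e+02
Step 3: I = 9.557e-11 * (5.9170e+02 - 1) = 5.65e-08 A

5.65e-08


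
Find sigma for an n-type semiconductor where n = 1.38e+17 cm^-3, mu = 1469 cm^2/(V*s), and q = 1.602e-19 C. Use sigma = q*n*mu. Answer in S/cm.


Step 1: sigma = q * n * mu
Step 2: sigma = 1.602e-19 * 1.38e+17 * 1469
Step 3: sigma = 3.248e+01 S/cm

3.248e+01


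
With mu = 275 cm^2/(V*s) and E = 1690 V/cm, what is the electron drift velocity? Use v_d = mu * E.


Step 1: v_d = mu * E
Step 2: v_d = 275 * 1690 = 464750
Step 3: v_d = 4.65e+05 cm/s

4.65e+05


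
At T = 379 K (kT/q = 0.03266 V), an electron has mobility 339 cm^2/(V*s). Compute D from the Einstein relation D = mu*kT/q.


Step 1: D = mu * (kT/q)
Step 2: D = 339 * 0.03266
Step 3: D = 11.07 cm^2/s

11.07


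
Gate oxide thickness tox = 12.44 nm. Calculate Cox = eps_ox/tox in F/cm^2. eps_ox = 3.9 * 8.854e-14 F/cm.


Step 1: eps_ox = 3.9 * 8.854e-14 = 3.45306e-13 F/cm
Step 2: tox in cm = 12.44 nm * 1e-7 = 1.2440e-06 cm
Step 3: Cox = 3.45306e-13 / 1.2440e-06 = 2.78e-07 F/cm^2

2.78e-07


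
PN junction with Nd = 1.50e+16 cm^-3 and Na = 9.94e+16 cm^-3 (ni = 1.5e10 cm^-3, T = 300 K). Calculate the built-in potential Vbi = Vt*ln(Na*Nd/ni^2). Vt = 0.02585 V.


Step 1: Compute Na*Nd/ni^2 = 9.94e+16 * 1.50e+16 / (1.5e10)^2 = 6.6267e+12
Step 2: ln(6.6267e+12) = 29.5221
Step 3: Vbi = 0.02585 * 29.5221 = 0.763 V

0.763


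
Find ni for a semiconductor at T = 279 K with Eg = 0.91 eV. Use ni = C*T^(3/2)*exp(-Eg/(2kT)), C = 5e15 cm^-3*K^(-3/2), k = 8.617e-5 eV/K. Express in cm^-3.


Step 1: Compute kT = 8.617e-5 * 279 = 0.02404143 eV
Step 2: Exponent = -Eg/(2kT) = -0.91/(2*0.02404143) = -18.92566
Step 3: T^(3/2) = 279^1.5 = 4660.22
Step 4: ni = 5e15 * 4660.22 * exp(-18.92566) = 1.41e+11 cm^-3

1.41e+11


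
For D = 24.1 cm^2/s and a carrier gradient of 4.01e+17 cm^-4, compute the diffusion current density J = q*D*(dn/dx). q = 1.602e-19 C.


Step 1: J = q * D * (dn/dx)
Step 2: J = 1.602e-19 * 24.1 * 4.01e+17
Step 3: J = 1.55e+00 A/cm^2

1.55e+00


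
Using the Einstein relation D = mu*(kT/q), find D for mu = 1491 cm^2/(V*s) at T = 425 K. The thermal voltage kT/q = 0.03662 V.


Step 1: D = mu * (kT/q)
Step 2: D = 1491 * 0.03662
Step 3: D = 54.6 cm^2/s

54.6


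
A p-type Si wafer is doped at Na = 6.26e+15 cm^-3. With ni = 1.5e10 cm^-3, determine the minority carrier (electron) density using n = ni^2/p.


Step 1: Majority hole concentration p ≈ Na = 6.26e+15 cm^-3
Step 2: n = ni^2 / Na = (1.5e10)^2 / 6.26e+15
Step 3: n = 3.59e+04 cm^-3

3.59e+04


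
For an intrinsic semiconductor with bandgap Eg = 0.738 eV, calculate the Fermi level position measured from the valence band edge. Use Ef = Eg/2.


Step 1: For an intrinsic semiconductor, the Fermi level sits at midgap.
Step 2: Ef = Eg / 2 = 0.738 / 2 = 0.369 eV

0.369


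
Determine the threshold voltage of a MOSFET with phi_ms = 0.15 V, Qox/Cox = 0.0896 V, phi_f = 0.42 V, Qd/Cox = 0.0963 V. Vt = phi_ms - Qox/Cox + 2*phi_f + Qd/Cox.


Step 1: Vt = phi_ms - Qox/Cox + 2*phi_f + Qd/Cox
Step 2: Vt = 0.15 - 0.0896 + 2*0.42 + 0.0963
Step 3: Vt = 0.15 - 0.0896 + 0.84 + 0.0963
Step 4: Vt = 0.9967 V

0.9967


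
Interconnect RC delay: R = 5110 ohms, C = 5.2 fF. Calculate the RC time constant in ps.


Step 1: tau = R * C
Step 2: tau = 5110 * 5.2 fF = 5110 * 5.2e-15 F
Step 3: tau = 2.6572e-11 s = 26.572 ps

26.572


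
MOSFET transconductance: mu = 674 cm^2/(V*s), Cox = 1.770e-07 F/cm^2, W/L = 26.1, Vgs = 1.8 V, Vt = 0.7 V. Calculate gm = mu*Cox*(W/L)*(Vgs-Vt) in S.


Step 1: Vov = Vgs - Vt = 1.8 - 0.7 = 1.1 V
Step 2: gm = mu * Cox * (W/L) * Vov
Step 3: gm = 674 * 1.770e-07 * 26.1 * 1.1 = 3.43e-03 S

3.43e-03


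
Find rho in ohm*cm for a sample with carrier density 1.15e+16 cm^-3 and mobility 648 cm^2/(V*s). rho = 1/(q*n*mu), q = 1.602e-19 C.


Step 1: sigma = q * n * mu = 1.602e-19 * 1.15e+16 * 648 = 1.19381e+00 S/cm
Step 2: rho = 1 / sigma = 1 / 1.19381e+00 = 0.8377 ohm*cm

0.8377


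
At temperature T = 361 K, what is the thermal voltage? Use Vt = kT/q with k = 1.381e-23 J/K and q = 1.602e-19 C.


Step 1: kT = 1.381e-23 * 361 = 4.98541e-21 J
Step 2: Vt = kT/q = 4.98541e-21 / 1.602e-19
Step 3: Vt = 0.03112 V

0.03112


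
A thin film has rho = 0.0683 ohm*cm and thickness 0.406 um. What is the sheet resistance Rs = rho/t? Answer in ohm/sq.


Step 1: Convert thickness to cm: t = 0.406 um = 4.0600e-05 cm
Step 2: Rs = rho / t = 0.0683 / 4.0600e-05
Step 3: Rs = 1682.3 ohm/sq

1682.3


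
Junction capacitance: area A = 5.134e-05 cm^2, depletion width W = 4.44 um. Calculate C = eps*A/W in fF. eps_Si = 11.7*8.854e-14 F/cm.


Step 1: eps_Si = 11.7 * 8.854e-14 = 1.035918e-12 F/cm
Step 2: W in cm = 4.44 * 1e-4 = 4.44e-04 cm
Step 3: C = 1.035918e-12 * 5.134e-05 / 4.44e-04 = 1.197839e-13 F
Step 4: C = 119.78 fF

119.78


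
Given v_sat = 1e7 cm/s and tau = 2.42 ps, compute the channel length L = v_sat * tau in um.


Step 1: tau in seconds = 2.42 ps * 1e-12 = 2.4200e-12 s
Step 2: L = v_sat * tau = 1e7 * 2.4200e-12 = 2.4200e-05 cm
Step 3: L in um = 2.4200e-05 * 1e4 = 0.242 um

0.242


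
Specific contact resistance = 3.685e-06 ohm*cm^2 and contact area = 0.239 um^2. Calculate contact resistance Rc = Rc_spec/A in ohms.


Step 1: Convert area to cm^2: 0.239 um^2 = 2.3900e-09 cm^2
Step 2: Rc = Rc_spec / A = 3.685e-06 / 2.3900e-09
Step 3: Rc = 1.54e+03 ohms

1.54e+03


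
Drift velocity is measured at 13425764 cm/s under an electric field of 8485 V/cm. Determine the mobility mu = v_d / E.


Step 1: mu = v_d / E
Step 2: mu = 13425764 / 8485
Step 3: mu = 1582.29 cm^2/(V*s)

1582.29


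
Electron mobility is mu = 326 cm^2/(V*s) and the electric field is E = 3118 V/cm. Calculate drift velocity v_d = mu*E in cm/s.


Step 1: v_d = mu * E
Step 2: v_d = 326 * 3118 = 1016468
Step 3: v_d = 1.02e+06 cm/s

1.02e+06


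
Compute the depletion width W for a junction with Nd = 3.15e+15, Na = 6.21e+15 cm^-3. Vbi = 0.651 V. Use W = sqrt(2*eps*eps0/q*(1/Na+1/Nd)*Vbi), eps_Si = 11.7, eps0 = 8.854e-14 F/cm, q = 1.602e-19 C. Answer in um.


Step 1: 1/Na + 1/Nd = 1/6.21e+15 + 1/3.15e+15 = 4.78491e-16
Step 2: 2*eps*eps0/q = 2*11.7*8.854e-14/1.602e-19 = 1.293281e+07
Step 3: W^2 = 1.293281e+07 * 4.78491e-16 * 0.651 = 4.02854e-09
Step 4: W = sqrt(4.02854e-09) = 6.347e-05 cm = 0.6347 um

0.6347


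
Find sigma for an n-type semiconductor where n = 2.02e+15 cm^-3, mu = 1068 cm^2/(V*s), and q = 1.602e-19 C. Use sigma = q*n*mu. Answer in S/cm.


Step 1: sigma = q * n * mu
Step 2: sigma = 1.602e-19 * 2.02e+15 * 1068
Step 3: sigma = 3.456e-01 S/cm

3.456e-01


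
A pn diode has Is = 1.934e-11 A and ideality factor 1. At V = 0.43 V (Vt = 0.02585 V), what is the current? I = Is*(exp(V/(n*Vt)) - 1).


Step 1: V/(n*Vt) = 0.43/(1*0.02585) = 16.6344
Step 2: exp(16.6344) = 1.6758e+07
Step 3: I = 1.934e-11 * (1.6758e+07 - 1) = 3.24e-04 A

3.24e-04


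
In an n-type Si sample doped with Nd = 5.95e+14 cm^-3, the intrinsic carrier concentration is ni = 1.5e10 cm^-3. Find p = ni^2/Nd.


Step 1: Since Nd >> ni, n ≈ Nd = 5.95e+14 cm^-3
Step 2: p = ni^2 / n = (1.5e10)^2 / 5.95e+14
Step 3: p = 2.25e20 / 5.95e+14 = 3.78e+05 cm^-3

3.78e+05


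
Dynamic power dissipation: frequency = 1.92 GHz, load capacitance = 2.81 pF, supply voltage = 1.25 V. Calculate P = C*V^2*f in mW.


Step 1: V^2 = 1.25^2 = 1.5625 V^2
Step 2: P = C*V^2*f = 2.81e-12 F * 1.5625 * 1.92e9 Hz
Step 3: P = 8.43e-03 W
Step 4: P = 8.43 mW

8.43


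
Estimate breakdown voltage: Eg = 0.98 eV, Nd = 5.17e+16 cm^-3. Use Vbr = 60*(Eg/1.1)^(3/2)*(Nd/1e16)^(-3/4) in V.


Step 1: Eg/1.1 = 0.98/1.1 = 0.890909
Step 2: (Eg/1.1)^1.5 = 0.890909^1.5 = 0.840911
Step 3: (Nd/1e16)^(-0.75) = (5.17)^(-0.75) = 0.291664
Step 4: Vbr = 60 * 0.840911 * 0.291664 = 14.7 V

14.7


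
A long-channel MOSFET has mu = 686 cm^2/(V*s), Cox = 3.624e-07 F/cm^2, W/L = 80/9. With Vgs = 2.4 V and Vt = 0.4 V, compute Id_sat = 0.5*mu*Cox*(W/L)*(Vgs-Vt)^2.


Step 1: Overdrive voltage Vov = Vgs - Vt = 2.4 - 0.4 = 2.0 V
Step 2: W/L = 80/9 = 8.88889
Step 3: Id = 0.5 * 686 * 3.624e-07 * 8.88889 * 2.0^2
Step 4: Id = 4.42e-03 A

4.42e-03


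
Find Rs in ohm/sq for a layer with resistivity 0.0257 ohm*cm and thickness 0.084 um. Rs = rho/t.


Step 1: Convert thickness to cm: t = 0.084 um = 8.4000e-06 cm
Step 2: Rs = rho / t = 0.0257 / 8.4000e-06
Step 3: Rs = 3059.5 ohm/sq

3059.5


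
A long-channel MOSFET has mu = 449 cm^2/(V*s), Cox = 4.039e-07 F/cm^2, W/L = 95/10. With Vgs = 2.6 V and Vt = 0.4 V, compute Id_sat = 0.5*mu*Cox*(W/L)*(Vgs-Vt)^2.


Step 1: Overdrive voltage Vov = Vgs - Vt = 2.6 - 0.4 = 2.2 V
Step 2: W/L = 95/10 = 9.5
Step 3: Id = 0.5 * 449 * 4.039e-07 * 9.5 * 2.2^2
Step 4: Id = 4.17e-03 A

4.17e-03


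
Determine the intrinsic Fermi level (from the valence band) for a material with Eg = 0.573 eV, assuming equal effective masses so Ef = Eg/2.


Step 1: For an intrinsic semiconductor, the Fermi level sits at midgap.
Step 2: Ef = Eg / 2 = 0.573 / 2 = 0.2865 eV

0.2865


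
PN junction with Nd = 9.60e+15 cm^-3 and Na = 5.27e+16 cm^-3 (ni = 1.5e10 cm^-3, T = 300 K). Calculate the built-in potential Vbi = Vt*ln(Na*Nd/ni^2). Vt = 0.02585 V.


Step 1: Compute Na*Nd/ni^2 = 5.27e+16 * 9.60e+15 / (1.5e10)^2 = 2.2485e+12
Step 2: ln(2.2485e+12) = 28.4413
Step 3: Vbi = 0.02585 * 28.4413 = 0.735 V

0.735


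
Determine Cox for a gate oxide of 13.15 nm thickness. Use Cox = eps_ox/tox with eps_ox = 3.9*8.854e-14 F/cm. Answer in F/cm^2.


Step 1: eps_ox = 3.9 * 8.854e-14 = 3.45306e-13 F/cm
Step 2: tox in cm = 13.15 nm * 1e-7 = 1.3150e-06 cm
Step 3: Cox = 3.45306e-13 / 1.3150e-06 = 2.63e-07 F/cm^2

2.63e-07


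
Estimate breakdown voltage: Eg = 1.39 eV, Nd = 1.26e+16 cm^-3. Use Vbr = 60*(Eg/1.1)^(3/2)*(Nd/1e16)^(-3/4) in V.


Step 1: Eg/1.1 = 1.39/1.1 = 1.263636
Step 2: (Eg/1.1)^1.5 = 1.263636^1.5 = 1.420473
Step 3: (Nd/1e16)^(-0.75) = (1.26)^(-0.75) = 0.840857
Step 4: Vbr = 60 * 1.420473 * 0.840857 = 71.7 V

71.7


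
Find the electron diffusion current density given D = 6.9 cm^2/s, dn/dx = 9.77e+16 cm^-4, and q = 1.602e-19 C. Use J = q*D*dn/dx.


Step 1: J = q * D * (dn/dx)
Step 2: J = 1.602e-19 * 6.9 * 9.77e+16
Step 3: J = 1.08e-01 A/cm^2

1.08e-01


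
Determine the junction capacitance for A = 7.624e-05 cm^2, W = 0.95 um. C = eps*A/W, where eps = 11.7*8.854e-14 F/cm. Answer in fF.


Step 1: eps_Si = 11.7 * 8.854e-14 = 1.035918e-12 F/cm
Step 2: W in cm = 0.95 * 1e-4 = 9.50e-05 cm
Step 3: C = 1.035918e-12 * 7.624e-05 / 9.50e-05 = 8.313515e-13 F
Step 4: C = 831.35 fF

831.35


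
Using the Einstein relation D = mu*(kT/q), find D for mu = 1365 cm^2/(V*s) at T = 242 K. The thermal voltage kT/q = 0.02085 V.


Step 1: D = mu * (kT/q)
Step 2: D = 1365 * 0.02085
Step 3: D = 28.46 cm^2/s

28.46


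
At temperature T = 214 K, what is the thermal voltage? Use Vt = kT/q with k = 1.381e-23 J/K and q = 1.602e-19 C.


Step 1: kT = 1.381e-23 * 214 = 2.95534e-21 J
Step 2: Vt = kT/q = 2.95534e-21 / 1.602e-19
Step 3: Vt = 0.01845 V

0.01845


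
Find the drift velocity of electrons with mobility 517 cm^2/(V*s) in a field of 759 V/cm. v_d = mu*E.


Step 1: v_d = mu * E
Step 2: v_d = 517 * 759 = 392403
Step 3: v_d = 3.92e+05 cm/s

3.92e+05


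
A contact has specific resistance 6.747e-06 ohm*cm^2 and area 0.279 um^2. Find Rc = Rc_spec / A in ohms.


Step 1: Convert area to cm^2: 0.279 um^2 = 2.7900e-09 cm^2
Step 2: Rc = Rc_spec / A = 6.747e-06 / 2.7900e-09
Step 3: Rc = 2.42e+03 ohms

2.42e+03


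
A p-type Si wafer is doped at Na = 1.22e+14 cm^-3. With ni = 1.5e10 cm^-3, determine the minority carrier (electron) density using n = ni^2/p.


Step 1: Majority hole concentration p ≈ Na = 1.22e+14 cm^-3
Step 2: n = ni^2 / Na = (1.5e10)^2 / 1.22e+14
Step 3: n = 1.84e+06 cm^-3

1.84e+06


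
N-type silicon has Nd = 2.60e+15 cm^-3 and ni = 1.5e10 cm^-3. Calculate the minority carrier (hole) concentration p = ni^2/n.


Step 1: Since Nd >> ni, n ≈ Nd = 2.60e+15 cm^-3
Step 2: p = ni^2 / n = (1.5e10)^2 / 2.60e+15
Step 3: p = 2.25e20 / 2.60e+15 = 8.65e+04 cm^-3

8.65e+04


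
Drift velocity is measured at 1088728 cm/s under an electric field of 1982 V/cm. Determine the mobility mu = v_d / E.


Step 1: mu = v_d / E
Step 2: mu = 1088728 / 1982
Step 3: mu = 549.31 cm^2/(V*s)

549.31


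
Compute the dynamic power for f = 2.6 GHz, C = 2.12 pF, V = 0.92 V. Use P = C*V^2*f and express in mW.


Step 1: V^2 = 0.92^2 = 0.8464 V^2
Step 2: P = C*V^2*f = 2.12e-12 F * 0.8464 * 2.6e9 Hz
Step 3: P = 4.6653568e-03 W
Step 4: P = 4.665 mW

4.665


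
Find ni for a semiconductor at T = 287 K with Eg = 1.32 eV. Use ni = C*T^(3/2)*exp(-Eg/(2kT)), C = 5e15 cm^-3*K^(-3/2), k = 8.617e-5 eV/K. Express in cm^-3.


Step 1: Compute kT = 8.617e-5 * 287 = 0.02473079 eV
Step 2: Exponent = -Eg/(2kT) = -1.32/(2*0.02473079) = -26.68738
Step 3: T^(3/2) = 287^1.5 = 4862.09
Step 4: ni = 5e15 * 4862.09 * exp(-26.68738) = 6.25e+07 cm^-3

6.25e+07


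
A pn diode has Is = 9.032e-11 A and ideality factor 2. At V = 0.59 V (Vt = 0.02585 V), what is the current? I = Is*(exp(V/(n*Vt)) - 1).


Step 1: V/(n*Vt) = 0.59/(2*0.02585) = 11.4120
Step 2: exp(11.4120) = 9.0400e+04
Step 3: I = 9.032e-11 * (9.0400e+04 - 1) = 8.16e-06 A

8.16e-06


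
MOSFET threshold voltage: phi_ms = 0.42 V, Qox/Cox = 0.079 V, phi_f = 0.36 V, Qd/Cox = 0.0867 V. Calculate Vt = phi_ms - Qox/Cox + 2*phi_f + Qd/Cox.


Step 1: Vt = phi_ms - Qox/Cox + 2*phi_f + Qd/Cox
Step 2: Vt = 0.42 - 0.079 + 2*0.36 + 0.0867
Step 3: Vt = 0.42 - 0.079 + 0.72 + 0.0867
Step 4: Vt = 1.1477 V

1.1477


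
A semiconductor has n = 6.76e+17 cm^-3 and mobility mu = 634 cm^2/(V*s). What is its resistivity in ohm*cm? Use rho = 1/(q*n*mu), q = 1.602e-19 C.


Step 1: sigma = q * n * mu = 1.602e-19 * 6.76e+17 * 634 = 6.86592e+01 S/cm
Step 2: rho = 1 / sigma = 1 / 6.86592e+01 = 0.01456 ohm*cm

0.01456


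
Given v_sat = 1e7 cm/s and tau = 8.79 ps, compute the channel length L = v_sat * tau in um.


Step 1: tau in seconds = 8.79 ps * 1e-12 = 8.7900e-12 s
Step 2: L = v_sat * tau = 1e7 * 8.7900e-12 = 8.7900e-05 cm
Step 3: L in um = 8.7900e-05 * 1e4 = 0.879 um

0.879


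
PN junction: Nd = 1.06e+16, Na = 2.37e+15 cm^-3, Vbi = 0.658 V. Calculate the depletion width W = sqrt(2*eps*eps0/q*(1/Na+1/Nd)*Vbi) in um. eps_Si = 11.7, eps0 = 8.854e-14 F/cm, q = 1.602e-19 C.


Step 1: 1/Na + 1/Nd = 1/2.37e+15 + 1/1.06e+16 = 5.16281e-16
Step 2: 2*eps*eps0/q = 2*11.7*8.854e-14/1.602e-19 = 1.293281e+07
Step 3: W^2 = 1.293281e+07 * 5.16281e-16 * 0.658 = 4.39344e-09
Step 4: W = sqrt(4.39344e-09) = 6.628e-05 cm = 0.6628 um

0.6628


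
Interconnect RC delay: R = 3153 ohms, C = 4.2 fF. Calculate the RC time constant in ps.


Step 1: tau = R * C
Step 2: tau = 3153 * 4.2 fF = 3153 * 4.2e-15 F
Step 3: tau = 1.32426e-11 s = 13.2426 ps

13.2426


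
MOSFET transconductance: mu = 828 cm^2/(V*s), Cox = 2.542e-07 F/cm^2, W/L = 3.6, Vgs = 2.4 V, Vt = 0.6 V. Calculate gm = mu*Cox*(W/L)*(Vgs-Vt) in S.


Step 1: Vov = Vgs - Vt = 2.4 - 0.6 = 1.8 V
Step 2: gm = mu * Cox * (W/L) * Vov
Step 3: gm = 828 * 2.542e-07 * 3.6 * 1.8 = 1.36e-03 S

1.36e-03


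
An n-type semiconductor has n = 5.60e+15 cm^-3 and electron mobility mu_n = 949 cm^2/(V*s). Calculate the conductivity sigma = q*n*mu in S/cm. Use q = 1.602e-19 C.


Step 1: sigma = q * n * mu
Step 2: sigma = 1.602e-19 * 5.60e+15 * 949
Step 3: sigma = 8.514e-01 S/cm

8.514e-01


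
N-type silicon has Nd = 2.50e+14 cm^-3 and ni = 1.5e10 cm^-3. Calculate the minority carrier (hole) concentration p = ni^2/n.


Step 1: Since Nd >> ni, n ≈ Nd = 2.50e+14 cm^-3
Step 2: p = ni^2 / n = (1.5e10)^2 / 2.50e+14
Step 3: p = 2.25e20 / 2.50e+14 = 9.00e+05 cm^-3

9.00e+05


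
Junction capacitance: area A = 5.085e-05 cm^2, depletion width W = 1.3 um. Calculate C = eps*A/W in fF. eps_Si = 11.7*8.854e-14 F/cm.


Step 1: eps_Si = 11.7 * 8.854e-14 = 1.035918e-12 F/cm
Step 2: W in cm = 1.3 * 1e-4 = 1.30e-04 cm
Step 3: C = 1.035918e-12 * 5.085e-05 / 1.30e-04 = 4.052033e-13 F
Step 4: C = 405.2 fF

405.2


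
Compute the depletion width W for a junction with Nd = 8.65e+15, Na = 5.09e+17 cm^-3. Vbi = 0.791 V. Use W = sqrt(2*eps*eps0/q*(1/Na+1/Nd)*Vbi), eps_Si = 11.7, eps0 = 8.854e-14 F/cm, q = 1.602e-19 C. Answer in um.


Step 1: 1/Na + 1/Nd = 1/5.09e+17 + 1/8.65e+15 = 1.17572e-16
Step 2: 2*eps*eps0/q = 2*11.7*8.854e-14/1.602e-19 = 1.293281e+07
Step 3: W^2 = 1.293281e+07 * 1.17572e-16 * 0.791 = 1.20274e-09
Step 4: W = sqrt(1.20274e-09) = 3.468e-05 cm = 0.3468 um

0.3468


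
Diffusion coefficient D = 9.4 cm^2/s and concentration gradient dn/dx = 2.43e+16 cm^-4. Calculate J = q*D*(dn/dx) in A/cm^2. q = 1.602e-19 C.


Step 1: J = q * D * (dn/dx)
Step 2: J = 1.602e-19 * 9.4 * 2.43e+16
Step 3: J = 3.66e-02 A/cm^2

3.66e-02


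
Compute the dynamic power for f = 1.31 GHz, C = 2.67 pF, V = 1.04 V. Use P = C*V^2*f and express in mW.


Step 1: V^2 = 1.04^2 = 1.0816 V^2
Step 2: P = C*V^2*f = 2.67e-12 F * 1.0816 * 1.31e9 Hz
Step 3: P = 3.78311232e-03 W
Step 4: P = 3.783 mW

3.783


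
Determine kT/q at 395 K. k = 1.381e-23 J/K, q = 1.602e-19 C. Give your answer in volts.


Step 1: kT = 1.381e-23 * 395 = 5.45495e-21 J
Step 2: Vt = kT/q = 5.45495e-21 / 1.602e-19
Step 3: Vt = 0.03405 V

0.03405
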